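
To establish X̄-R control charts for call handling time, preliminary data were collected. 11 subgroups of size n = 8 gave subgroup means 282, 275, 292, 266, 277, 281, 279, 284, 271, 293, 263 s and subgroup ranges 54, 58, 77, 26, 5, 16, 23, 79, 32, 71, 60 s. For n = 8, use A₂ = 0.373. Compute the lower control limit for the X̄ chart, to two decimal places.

X̄̄ = (282 + 275 + 292 + 266 + 277 + 281 + 279 + 284 + 271 + 293 + 263) / 11 = 3063.0000 / 11 = 278.4545
R̄ = (54 + 58 + 77 + 26 + 5 + 16 + 23 + 79 + 32 + 71 + 60) / 11 = 501.0000 / 11 = 45.5455
LCL = X̄̄ − A₂·R̄ = 278.4545 − 0.373 × 45.5455 = 261.4661

261.47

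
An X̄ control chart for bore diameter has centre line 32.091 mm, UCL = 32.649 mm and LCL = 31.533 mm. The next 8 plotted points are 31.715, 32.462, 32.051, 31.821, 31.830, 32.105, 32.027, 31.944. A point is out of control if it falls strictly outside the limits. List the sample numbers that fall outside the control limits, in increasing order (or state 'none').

none

All 8 points lie within [31.533, 32.649].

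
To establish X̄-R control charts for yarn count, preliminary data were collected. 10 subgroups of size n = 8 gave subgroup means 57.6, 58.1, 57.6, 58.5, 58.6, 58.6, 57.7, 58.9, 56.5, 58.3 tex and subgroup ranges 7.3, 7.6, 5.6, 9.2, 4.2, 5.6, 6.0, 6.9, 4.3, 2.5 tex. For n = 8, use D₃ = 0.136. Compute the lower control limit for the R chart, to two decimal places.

R̄ = (7.3 + 7.6 + 5.6 + 9.2 + 4.2 + 5.6 + 6.0 + 6.9 + 4.3 + 2.5) / 10 = 59.2000 / 10 = 5.9200
LCL_R = D₃·R̄ = 0.136 × 5.9200 = 0.8051

0.81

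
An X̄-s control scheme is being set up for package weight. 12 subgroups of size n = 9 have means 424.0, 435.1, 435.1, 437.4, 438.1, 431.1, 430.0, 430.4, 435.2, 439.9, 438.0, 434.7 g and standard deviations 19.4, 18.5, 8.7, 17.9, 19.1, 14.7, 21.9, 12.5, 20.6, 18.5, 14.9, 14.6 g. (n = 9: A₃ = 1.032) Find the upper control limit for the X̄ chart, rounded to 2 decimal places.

451.40

X̄̄ = (424.0 + 435.1 + 435.1 + 437.4 + 438.1 + 431.1 + 430.0 + 430.4 + 435.2 + 439.9 + 438.0 + 434.7) / 12 = 434.0833
s̄ = (19.4 + 18.5 + 8.7 + 17.9 + 19.1 + 14.7 + 21.9 + 12.5 + 20.6 + 18.5 + 14.9 + 14.6) / 12 = 16.7750
UCL = X̄̄ + A₃·s̄ = 434.0833 + 1.032 × 16.7750 = 451.3951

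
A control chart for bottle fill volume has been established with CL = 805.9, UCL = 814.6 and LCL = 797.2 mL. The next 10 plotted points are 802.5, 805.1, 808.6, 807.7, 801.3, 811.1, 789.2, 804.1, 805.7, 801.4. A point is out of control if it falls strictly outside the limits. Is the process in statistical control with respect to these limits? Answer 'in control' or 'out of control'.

out of control

Compare each point to [797.2, 814.6]: sample 7 = 789.2 < LCL.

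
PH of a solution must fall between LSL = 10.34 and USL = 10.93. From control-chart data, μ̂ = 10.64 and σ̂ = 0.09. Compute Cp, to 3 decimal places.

Cp = (USL − LSL) / (6σ̂) = (10.93 − 10.34) / (6 × 0.09) = 0.5900 / 0.5400 = 1.0926

1.093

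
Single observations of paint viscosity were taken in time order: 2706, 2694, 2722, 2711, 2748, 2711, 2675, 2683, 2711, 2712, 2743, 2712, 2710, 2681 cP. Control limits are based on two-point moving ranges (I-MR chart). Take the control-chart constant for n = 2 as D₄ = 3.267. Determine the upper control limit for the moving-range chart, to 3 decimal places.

73.131

Moving ranges: 12, 28, 11, 37, 37, 36, 8, 28, 1, 31, 31, 2, 29; M̄R̄ = 291.0000 / 13 = 22.3846
UCL_MR = D₄·M̄R̄ = 3.267 × 22.3846 = 73.1305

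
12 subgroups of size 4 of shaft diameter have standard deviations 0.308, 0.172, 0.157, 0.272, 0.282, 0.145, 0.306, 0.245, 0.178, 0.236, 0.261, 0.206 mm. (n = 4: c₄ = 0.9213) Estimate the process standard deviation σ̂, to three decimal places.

s̄ = (0.308 + 0.172 + 0.157 + 0.272 + 0.282 + 0.145 + 0.306 + 0.245 + 0.178 + 0.236 + 0.261 + 0.206) / 12 = 0.2307
σ̂ = s̄ / c₄ = 0.2307 / 0.9213 = 0.2504

0.250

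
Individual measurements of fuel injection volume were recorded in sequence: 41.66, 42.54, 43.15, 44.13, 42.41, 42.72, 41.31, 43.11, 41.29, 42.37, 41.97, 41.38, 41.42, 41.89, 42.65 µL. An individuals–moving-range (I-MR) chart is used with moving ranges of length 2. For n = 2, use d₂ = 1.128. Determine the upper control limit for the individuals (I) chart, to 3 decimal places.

X̄ = (41.66 + 42.54 + 43.15 + 44.13 + 42.41 + 42.72 + 41.31 + 43.11 + 41.29 + 42.37 + 41.97 + 41.38 + 41.42 + 41.89 + 42.65) / 15 = 42.2667
Moving ranges: 0.88, 0.61, 0.98, 1.72, 0.31, 1.41, 1.80, 1.82, 1.08, 0.40, 0.59, 0.04, 0.47, 0.76; M̄R̄ = 12.8700 / 14 = 0.9193
UCL = X̄ + 3·M̄R̄/d₂ = 42.2667 + 3 × 0.9193 / 1.128 = 44.7116

44.712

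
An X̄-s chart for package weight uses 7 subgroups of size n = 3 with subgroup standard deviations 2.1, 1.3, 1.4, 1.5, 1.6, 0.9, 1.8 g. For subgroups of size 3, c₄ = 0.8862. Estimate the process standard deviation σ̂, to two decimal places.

1.71

s̄ = (2.1 + 1.3 + 1.4 + 1.5 + 1.6 + 0.9 + 1.8) / 7 = 1.5143
σ̂ = s̄ / c₄ = 1.5143 / 0.8862 = 1.7087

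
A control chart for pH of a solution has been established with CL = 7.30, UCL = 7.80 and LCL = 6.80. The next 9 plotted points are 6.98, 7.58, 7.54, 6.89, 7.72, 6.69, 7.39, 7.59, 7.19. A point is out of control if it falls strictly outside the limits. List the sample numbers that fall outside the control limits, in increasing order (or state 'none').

6

Compare each point to [6.80, 7.80]: sample 6 = 6.69 < LCL.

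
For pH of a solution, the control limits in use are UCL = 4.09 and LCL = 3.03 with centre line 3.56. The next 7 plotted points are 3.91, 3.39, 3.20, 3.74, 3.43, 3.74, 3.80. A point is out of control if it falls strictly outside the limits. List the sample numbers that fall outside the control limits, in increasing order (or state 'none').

none

All 7 points lie within [3.03, 4.09].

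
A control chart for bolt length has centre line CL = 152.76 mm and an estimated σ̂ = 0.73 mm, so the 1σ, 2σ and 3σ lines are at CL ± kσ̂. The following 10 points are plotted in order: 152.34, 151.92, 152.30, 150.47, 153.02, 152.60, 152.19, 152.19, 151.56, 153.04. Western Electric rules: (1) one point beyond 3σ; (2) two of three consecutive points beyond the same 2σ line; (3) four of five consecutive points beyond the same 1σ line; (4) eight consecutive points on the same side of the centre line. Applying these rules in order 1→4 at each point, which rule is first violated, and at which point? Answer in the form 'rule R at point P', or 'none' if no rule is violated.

Zone of each point (C = within 1σ̂, B = 1σ̂–2σ̂, A = 2σ̂–3σ̂, * = beyond 3σ̂; sign = side of CL): 1:-C, 2:-B, 3:-C, 4:-*, 5:+C, 6:-C, 7:-C, 8:-C, 9:-B, 10:+C
Rule 1 (one point beyond the 3σ limits) is satisfied at point 4.

rule 1 at point 4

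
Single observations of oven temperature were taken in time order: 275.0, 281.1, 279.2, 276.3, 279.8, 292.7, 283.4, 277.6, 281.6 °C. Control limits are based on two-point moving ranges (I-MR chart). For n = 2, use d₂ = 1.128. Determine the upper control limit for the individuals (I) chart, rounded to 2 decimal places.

296.17

X̄ = (275.0 + 281.1 + 279.2 + 276.3 + 279.8 + 292.7 + 283.4 + 277.6 + 281.6) / 9 = 280.7444
Moving ranges: 6.1, 1.9, 2.9, 3.5, 12.9, 9.3, 5.8, 4.0; M̄R̄ = 46.4000 / 8 = 5.8000
UCL = X̄ + 3·M̄R̄/d₂ = 280.7444 + 3 × 5.8000 / 1.128 = 296.1700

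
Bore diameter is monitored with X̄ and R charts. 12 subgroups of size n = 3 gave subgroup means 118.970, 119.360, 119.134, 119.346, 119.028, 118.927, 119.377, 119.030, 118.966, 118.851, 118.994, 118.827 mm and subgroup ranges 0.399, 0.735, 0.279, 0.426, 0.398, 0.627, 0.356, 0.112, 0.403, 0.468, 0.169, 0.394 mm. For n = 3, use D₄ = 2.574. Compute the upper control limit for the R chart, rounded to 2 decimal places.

R̄ = (0.399 + 0.735 + 0.279 + 0.426 + 0.398 + 0.627 + 0.356 + 0.112 + 0.403 + 0.468 + 0.169 + 0.394) / 12 = 4.7660 / 12 = 0.3972
UCL_R = D₄·R̄ = 2.574 × 0.3972 = 1.0223

1.02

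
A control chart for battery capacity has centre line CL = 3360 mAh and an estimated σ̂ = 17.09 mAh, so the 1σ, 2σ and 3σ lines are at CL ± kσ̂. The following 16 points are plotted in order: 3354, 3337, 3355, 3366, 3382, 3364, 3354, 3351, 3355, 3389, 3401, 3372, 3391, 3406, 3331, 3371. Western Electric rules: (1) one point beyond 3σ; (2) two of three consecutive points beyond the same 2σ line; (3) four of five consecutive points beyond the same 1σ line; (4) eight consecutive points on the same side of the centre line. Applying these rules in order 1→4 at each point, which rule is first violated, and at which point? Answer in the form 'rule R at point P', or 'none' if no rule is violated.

rule 3 at point 14

Zone of each point (C = within 1σ̂, B = 1σ̂–2σ̂, A = 2σ̂–3σ̂, * = beyond 3σ̂; sign = side of CL): 1:-C, 2:-B, 3:-C, 4:+C, 5:+B, 6:+C, 7:-C, 8:-C, 9:-C, 10:+B, 11:+A, 12:+C, 13:+B, 14:+A, 15:-B, 16:+C
Rule 3 (four of five consecutive points beyond the same 1σ limit) is satisfied at point 14.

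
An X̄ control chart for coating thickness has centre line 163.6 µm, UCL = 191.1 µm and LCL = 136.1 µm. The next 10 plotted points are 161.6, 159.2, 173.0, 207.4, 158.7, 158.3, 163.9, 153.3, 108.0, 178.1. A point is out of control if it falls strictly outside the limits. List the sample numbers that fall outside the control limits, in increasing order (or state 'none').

Compare each point to [136.1, 191.1]: sample 4 = 207.4 > UCL; sample 9 = 108.0 < LCL.

4, 9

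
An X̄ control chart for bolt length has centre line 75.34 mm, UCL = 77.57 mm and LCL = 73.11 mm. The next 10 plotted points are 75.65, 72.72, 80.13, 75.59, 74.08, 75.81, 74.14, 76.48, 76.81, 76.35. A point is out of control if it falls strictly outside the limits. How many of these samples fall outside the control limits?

Compare each point to [73.11, 77.57]: sample 2 = 72.72 < LCL; sample 3 = 80.13 > UCL.

2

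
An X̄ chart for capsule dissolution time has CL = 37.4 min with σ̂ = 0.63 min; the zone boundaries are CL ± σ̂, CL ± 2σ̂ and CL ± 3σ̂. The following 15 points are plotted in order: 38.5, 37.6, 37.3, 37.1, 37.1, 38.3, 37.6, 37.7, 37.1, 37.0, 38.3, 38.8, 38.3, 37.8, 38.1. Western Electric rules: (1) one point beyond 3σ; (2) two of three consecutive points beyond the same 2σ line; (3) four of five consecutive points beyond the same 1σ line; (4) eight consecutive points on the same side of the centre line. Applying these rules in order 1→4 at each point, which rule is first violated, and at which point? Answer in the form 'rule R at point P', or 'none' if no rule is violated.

rule 3 at point 15

Zone of each point (C = within 1σ̂, B = 1σ̂–2σ̂, A = 2σ̂–3σ̂, * = beyond 3σ̂; sign = side of CL): 1:+B, 2:+C, 3:-C, 4:-C, 5:-C, 6:+B, 7:+C, 8:+C, 9:-C, 10:-C, 11:+B, 12:+A, 13:+B, 14:+C, 15:+B
Rule 3 (four of five consecutive points beyond the same 1σ limit) is satisfied at point 15.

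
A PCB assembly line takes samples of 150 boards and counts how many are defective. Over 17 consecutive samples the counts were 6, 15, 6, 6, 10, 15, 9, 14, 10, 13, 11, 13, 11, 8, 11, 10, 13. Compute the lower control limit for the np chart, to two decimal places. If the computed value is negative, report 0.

1.21

p̄ = Σdᵢ / (k·n) = 181 / (17 × 150) = 0.07098
LCL = np̄ − 3·√(np̄(1−p̄)) = 10.6471 − 3 × 3.1450 = 1.2119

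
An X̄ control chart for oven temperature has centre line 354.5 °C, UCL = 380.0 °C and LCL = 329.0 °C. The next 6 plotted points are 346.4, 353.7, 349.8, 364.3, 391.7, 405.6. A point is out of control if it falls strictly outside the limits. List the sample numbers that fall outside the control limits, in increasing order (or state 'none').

5, 6

Compare each point to [329.0, 380.0]: sample 5 = 391.7 > UCL; sample 6 = 405.6 > UCL.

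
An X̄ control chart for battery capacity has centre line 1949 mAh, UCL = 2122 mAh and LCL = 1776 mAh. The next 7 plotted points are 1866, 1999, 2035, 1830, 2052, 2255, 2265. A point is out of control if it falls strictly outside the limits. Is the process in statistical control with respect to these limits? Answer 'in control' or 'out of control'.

Compare each point to [1776, 2122]: sample 6 = 2255 > UCL; sample 7 = 2265 > UCL.

out of control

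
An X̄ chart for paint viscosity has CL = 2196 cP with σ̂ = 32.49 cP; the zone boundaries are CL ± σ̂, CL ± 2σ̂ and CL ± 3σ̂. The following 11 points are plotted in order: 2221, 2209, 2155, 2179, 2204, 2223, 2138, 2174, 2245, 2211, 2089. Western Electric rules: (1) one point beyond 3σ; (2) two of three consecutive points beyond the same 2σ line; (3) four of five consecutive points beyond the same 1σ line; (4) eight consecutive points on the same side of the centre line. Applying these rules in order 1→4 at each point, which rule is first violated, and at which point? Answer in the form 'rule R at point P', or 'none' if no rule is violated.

rule 1 at point 11

Zone of each point (C = within 1σ̂, B = 1σ̂–2σ̂, A = 2σ̂–3σ̂, * = beyond 3σ̂; sign = side of CL): 1:+C, 2:+C, 3:-B, 4:-C, 5:+C, 6:+C, 7:-B, 8:-C, 9:+B, 10:+C, 11:-*
Rule 1 (one point beyond the 3σ limits) is satisfied at point 11.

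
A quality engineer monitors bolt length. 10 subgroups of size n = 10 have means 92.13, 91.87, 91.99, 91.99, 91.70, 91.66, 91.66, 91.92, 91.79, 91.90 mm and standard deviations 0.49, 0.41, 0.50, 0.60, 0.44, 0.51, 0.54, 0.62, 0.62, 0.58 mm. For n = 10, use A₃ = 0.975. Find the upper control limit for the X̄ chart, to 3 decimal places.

92.379

X̄̄ = (92.13 + 91.87 + 91.99 + 91.99 + 91.70 + 91.66 + 91.66 + 91.92 + 91.79 + 91.90) / 10 = 91.8610
s̄ = (0.49 + 0.41 + 0.50 + 0.60 + 0.44 + 0.51 + 0.54 + 0.62 + 0.62 + 0.58) / 10 = 0.5310
UCL = X̄̄ + A₃·s̄ = 91.8610 + 0.975 × 0.5310 = 92.3787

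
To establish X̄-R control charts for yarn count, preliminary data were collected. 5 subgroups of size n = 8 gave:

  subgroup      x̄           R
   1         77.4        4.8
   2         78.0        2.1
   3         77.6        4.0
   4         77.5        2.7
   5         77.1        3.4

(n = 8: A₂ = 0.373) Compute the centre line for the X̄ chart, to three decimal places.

77.520

X̄̄ = (77.4 + 78.0 + 77.6 + 77.5 + 77.1) / 5 = 387.6000 / 5 = 77.5200
CL = X̄̄ = 77.5200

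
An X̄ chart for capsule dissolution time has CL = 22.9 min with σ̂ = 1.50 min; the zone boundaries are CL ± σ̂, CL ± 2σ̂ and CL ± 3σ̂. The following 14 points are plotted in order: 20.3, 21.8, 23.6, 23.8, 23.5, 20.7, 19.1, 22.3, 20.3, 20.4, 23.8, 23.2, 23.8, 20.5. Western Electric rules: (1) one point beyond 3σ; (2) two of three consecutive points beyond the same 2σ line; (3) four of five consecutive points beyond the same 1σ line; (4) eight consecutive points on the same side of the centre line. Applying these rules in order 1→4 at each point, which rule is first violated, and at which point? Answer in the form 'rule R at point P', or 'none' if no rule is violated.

rule 3 at point 10

Zone of each point (C = within 1σ̂, B = 1σ̂–2σ̂, A = 2σ̂–3σ̂, * = beyond 3σ̂; sign = side of CL): 1:-B, 2:-C, 3:+C, 4:+C, 5:+C, 6:-B, 7:-A, 8:-C, 9:-B, 10:-B, 11:+C, 12:+C, 13:+C, 14:-B
Rule 3 (four of five consecutive points beyond the same 1σ limit) is satisfied at point 10.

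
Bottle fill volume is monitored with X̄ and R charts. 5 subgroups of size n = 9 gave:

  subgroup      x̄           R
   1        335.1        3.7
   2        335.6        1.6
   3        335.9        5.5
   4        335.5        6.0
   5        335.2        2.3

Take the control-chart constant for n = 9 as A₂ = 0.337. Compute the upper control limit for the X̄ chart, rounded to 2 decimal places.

X̄̄ = (335.1 + 335.6 + 335.9 + 335.5 + 335.2) / 5 = 1677.3000 / 5 = 335.4600
R̄ = (3.7 + 1.6 + 5.5 + 6.0 + 2.3) / 5 = 19.1000 / 5 = 3.8200
UCL = X̄̄ + A₂·R̄ = 335.4600 + 0.337 × 3.8200 = 336.7473

336.75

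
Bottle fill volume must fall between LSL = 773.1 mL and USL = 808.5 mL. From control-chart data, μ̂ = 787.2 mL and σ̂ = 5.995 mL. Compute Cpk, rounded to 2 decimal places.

Cpu = (USL − μ̂) / (3σ̂) = (808.5 − 787.2) / (3 × 5.995) = 1.1843; Cpl = (μ̂ − LSL) / (3σ̂) = (787.2 − 773.1) / (3 × 5.995) = 0.7840; Cpk = min(Cpu, Cpl) = 0.7840

0.78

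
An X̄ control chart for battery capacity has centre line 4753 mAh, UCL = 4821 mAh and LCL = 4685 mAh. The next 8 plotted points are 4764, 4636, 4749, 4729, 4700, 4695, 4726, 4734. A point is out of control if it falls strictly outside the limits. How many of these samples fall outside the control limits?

1

Compare each point to [4685, 4821]: sample 2 = 4636 < LCL.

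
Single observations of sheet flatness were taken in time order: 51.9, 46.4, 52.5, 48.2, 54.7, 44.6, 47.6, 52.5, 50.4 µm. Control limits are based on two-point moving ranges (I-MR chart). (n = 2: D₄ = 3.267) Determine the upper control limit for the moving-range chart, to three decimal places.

17.356

Moving ranges: 5.5, 6.1, 4.3, 6.5, 10.1, 3.0, 4.9, 2.1; M̄R̄ = 42.5000 / 8 = 5.3125
UCL_MR = D₄·M̄R̄ = 3.267 × 5.3125 = 17.3559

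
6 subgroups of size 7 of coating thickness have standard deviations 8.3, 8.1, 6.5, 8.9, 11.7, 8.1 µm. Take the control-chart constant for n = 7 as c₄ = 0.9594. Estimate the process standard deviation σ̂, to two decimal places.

s̄ = (8.3 + 8.1 + 6.5 + 8.9 + 11.7 + 8.1) / 6 = 8.6000
σ̂ = s̄ / c₄ = 8.6000 / 0.9594 = 8.9639

8.96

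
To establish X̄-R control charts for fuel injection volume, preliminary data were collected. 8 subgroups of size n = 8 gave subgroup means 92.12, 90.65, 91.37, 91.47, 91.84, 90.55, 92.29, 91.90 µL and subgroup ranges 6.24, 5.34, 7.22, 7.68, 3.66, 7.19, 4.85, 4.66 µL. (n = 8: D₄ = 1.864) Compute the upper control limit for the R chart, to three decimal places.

R̄ = (6.24 + 5.34 + 7.22 + 7.68 + 3.66 + 7.19 + 4.85 + 4.66) / 8 = 46.8400 / 8 = 5.8550
UCL_R = D₄·R̄ = 1.864 × 5.8550 = 10.9137

10.914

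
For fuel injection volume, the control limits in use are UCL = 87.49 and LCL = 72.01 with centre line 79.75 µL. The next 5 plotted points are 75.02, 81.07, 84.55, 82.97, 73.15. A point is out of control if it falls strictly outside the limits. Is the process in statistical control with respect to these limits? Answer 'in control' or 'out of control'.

in control

All 5 points lie within [72.01, 87.49].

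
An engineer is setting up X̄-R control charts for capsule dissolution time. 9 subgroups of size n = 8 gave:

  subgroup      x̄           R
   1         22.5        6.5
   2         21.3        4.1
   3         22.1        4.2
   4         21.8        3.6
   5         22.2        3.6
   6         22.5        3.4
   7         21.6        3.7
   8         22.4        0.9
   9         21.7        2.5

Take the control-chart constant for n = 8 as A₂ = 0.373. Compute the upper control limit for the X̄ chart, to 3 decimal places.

23.358

X̄̄ = (22.5 + 21.3 + 22.1 + 21.8 + 22.2 + 22.5 + 21.6 + 22.4 + 21.7) / 9 = 198.1000 / 9 = 22.0111
R̄ = (6.5 + 4.1 + 4.2 + 3.6 + 3.6 + 3.4 + 3.7 + 0.9 + 2.5) / 9 = 32.5000 / 9 = 3.6111
UCL = X̄̄ + A₂·R̄ = 22.0111 + 0.373 × 3.6111 = 23.3581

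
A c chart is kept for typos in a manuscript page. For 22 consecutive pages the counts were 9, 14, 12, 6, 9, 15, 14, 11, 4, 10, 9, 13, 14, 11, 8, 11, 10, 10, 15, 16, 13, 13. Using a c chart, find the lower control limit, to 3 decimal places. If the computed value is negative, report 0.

1.175

c̄ = (9 + 14 + 12 + 6 + 9 + 15 + 14 + 11 + 4 + 10 + 9 + 13 + 14 + 11 + 8 + 11 + 10 + 10 + 15 + 16 + 13 + 13) / 22 = 247 / 22 = 11.2273
LCL = c̄ − 3√c̄ = 11.2273 − 3 × 3.3507 = 1.1751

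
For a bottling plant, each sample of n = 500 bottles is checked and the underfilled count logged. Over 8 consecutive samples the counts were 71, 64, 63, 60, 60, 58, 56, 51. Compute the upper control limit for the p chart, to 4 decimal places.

0.1645

p̄ = Σdᵢ / (k·n) = 483 / (8 × 500) = 0.12075
UCL = p̄ + 3·√(p̄(1−p̄)/n) = 0.12075 + 3 × √(0.12075×0.87925/500) = 0.12075 + 3 × 0.01457 = 0.16447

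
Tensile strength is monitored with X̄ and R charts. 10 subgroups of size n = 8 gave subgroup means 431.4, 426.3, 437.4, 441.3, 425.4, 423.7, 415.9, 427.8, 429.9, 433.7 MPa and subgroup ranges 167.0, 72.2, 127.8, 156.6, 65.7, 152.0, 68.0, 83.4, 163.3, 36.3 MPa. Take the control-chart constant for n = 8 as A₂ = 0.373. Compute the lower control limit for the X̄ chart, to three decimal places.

388.537

X̄̄ = (431.4 + 426.3 + 437.4 + 441.3 + 425.4 + 423.7 + 415.9 + 427.8 + 429.9 + 433.7) / 10 = 4292.8000 / 10 = 429.2800
R̄ = (167.0 + 72.2 + 127.8 + 156.6 + 65.7 + 152.0 + 68.0 + 83.4 + 163.3 + 36.3) / 10 = 1092.3000 / 10 = 109.2300
LCL = X̄̄ − A₂·R̄ = 429.2800 − 0.373 × 109.2300 = 388.5372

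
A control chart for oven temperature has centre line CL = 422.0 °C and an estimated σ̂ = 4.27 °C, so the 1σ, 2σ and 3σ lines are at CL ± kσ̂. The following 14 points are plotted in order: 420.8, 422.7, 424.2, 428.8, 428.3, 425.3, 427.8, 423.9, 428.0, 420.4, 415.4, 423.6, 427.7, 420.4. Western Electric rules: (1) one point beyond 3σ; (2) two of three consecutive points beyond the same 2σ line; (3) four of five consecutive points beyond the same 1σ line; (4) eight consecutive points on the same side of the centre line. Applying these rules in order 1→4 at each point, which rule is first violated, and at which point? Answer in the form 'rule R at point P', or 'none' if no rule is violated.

Zone of each point (C = within 1σ̂, B = 1σ̂–2σ̂, A = 2σ̂–3σ̂, * = beyond 3σ̂; sign = side of CL): 1:-C, 2:+C, 3:+C, 4:+B, 5:+B, 6:+C, 7:+B, 8:+C, 9:+B, 10:-C, 11:-B, 12:+C, 13:+B, 14:-C
Rule 4 (eight consecutive points on the same side of the centre line) is satisfied at point 9.

rule 4 at point 9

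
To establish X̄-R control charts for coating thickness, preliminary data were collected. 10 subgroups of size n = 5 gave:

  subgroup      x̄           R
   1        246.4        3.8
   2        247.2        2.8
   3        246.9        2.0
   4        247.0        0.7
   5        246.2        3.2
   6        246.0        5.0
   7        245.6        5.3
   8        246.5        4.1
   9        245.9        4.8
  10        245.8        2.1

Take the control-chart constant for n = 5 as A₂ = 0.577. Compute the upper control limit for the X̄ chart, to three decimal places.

X̄̄ = (246.4 + 247.2 + 246.9 + 247.0 + 246.2 + 246.0 + 245.6 + 246.5 + 245.9 + 245.8) / 10 = 2463.5000 / 10 = 246.3500
R̄ = (3.8 + 2.8 + 2.0 + 0.7 + 3.2 + 5.0 + 5.3 + 4.1 + 4.8 + 2.1) / 10 = 33.8000 / 10 = 3.3800
UCL = X̄̄ + A₂·R̄ = 246.3500 + 0.577 × 3.3800 = 248.3003

248.300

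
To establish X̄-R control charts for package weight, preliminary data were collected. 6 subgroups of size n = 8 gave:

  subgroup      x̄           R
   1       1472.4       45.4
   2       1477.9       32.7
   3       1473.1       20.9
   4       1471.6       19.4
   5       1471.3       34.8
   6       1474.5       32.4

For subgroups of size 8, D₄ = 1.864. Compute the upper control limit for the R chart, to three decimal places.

R̄ = (45.4 + 32.7 + 20.9 + 19.4 + 34.8 + 32.4) / 6 = 185.6000 / 6 = 30.9333
UCL_R = D₄·R̄ = 1.864 × 30.9333 = 57.6597

57.660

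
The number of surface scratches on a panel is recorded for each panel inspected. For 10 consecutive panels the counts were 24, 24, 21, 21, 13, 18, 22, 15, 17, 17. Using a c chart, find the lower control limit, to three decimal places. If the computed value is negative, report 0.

6.055

c̄ = (24 + 24 + 21 + 21 + 13 + 18 + 22 + 15 + 17 + 17) / 10 = 192 / 10 = 19.2000
LCL = c̄ − 3√c̄ = 19.2000 − 3 × 4.3818 = 6.0547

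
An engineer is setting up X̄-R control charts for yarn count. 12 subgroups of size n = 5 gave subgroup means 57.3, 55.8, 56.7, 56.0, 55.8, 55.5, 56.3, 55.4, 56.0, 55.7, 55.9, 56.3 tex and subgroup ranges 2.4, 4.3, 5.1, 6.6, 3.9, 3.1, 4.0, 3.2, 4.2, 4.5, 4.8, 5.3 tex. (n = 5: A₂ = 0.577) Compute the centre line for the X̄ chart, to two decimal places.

X̄̄ = (57.3 + 55.8 + 56.7 + 56.0 + 55.8 + 55.5 + 56.3 + 55.4 + 56.0 + 55.7 + 55.9 + 56.3) / 12 = 672.7000 / 12 = 56.0583
CL = X̄̄ = 56.0583

56.06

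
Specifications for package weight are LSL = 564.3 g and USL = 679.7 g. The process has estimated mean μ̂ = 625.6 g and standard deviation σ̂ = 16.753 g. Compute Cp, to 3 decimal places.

1.148

Cp = (USL − LSL) / (6σ̂) = (679.7 − 564.3) / (6 × 16.753) = 115.4000 / 100.5180 = 1.1481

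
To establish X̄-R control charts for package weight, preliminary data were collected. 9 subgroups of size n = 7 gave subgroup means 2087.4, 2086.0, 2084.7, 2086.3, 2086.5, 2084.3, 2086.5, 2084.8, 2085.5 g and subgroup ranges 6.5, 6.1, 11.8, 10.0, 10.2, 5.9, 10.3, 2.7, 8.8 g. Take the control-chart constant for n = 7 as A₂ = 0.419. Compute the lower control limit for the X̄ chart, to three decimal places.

2082.412

X̄̄ = (2087.4 + 2086.0 + 2084.7 + 2086.3 + 2086.5 + 2084.3 + 2086.5 + 2084.8 + 2085.5) / 9 = 18772.0000 / 9 = 2085.7778
R̄ = (6.5 + 6.1 + 11.8 + 10.0 + 10.2 + 5.9 + 10.3 + 2.7 + 8.8) / 9 = 72.3000 / 9 = 8.0333
LCL = X̄̄ − A₂·R̄ = 2085.7778 − 0.419 × 8.0333 = 2082.4118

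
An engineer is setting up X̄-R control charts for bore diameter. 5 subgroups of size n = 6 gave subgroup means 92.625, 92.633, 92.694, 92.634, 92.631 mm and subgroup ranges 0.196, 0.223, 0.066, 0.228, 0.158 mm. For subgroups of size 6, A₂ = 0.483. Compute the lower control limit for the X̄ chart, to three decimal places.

92.559

X̄̄ = (92.625 + 92.633 + 92.694 + 92.634 + 92.631) / 5 = 463.2170 / 5 = 92.6434
R̄ = (0.196 + 0.223 + 0.066 + 0.228 + 0.158) / 5 = 0.8710 / 5 = 0.1742
LCL = X̄̄ − A₂·R̄ = 92.6434 − 0.483 × 0.1742 = 92.5593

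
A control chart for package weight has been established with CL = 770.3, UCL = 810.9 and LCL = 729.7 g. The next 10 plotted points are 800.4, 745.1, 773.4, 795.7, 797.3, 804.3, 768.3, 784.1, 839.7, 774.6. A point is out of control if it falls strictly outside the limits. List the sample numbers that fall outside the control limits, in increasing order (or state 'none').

9

Compare each point to [729.7, 810.9]: sample 9 = 839.7 > UCL.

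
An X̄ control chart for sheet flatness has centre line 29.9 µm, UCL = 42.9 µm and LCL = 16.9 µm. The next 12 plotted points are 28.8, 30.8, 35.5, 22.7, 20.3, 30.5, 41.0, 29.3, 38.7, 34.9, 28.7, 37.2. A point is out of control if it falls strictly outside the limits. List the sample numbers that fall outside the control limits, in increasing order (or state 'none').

All 12 points lie within [16.9, 42.9].

none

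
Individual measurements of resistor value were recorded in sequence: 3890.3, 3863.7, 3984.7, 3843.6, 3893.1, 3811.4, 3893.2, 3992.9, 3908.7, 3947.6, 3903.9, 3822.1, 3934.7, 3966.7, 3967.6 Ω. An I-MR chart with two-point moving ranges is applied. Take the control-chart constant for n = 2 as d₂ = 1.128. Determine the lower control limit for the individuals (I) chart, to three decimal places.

3719.165

X̄ = (3890.3 + 3863.7 + 3984.7 + 3843.6 + 3893.1 + 3811.4 + 3893.2 + 3992.9 + 3908.7 + 3947.6 + 3903.9 + 3822.1 + 3934.7 + 3966.7 + 3967.6) / 15 = 3908.2800
Moving ranges: 26.6, 121.0, 141.1, 49.5, 81.7, 81.8, 99.7, 84.2, 38.9, 43.7, 81.8, 112.6, 32.0, 0.9; M̄R̄ = 995.5000 / 14 = 71.1071
LCL = X̄ − 3·M̄R̄/d₂ = 3908.2800 − 3 × 71.1071 / 1.128 = 3719.1653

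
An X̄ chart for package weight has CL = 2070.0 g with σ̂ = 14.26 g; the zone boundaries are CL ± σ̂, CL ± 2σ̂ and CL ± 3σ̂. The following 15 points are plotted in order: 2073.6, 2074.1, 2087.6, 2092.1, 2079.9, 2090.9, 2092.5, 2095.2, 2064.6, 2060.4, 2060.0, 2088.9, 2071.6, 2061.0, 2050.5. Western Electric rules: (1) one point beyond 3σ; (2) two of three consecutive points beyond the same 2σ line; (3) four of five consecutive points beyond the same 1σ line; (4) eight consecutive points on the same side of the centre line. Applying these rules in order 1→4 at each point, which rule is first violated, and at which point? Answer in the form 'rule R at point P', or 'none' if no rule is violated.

rule 3 at point 7

Zone of each point (C = within 1σ̂, B = 1σ̂–2σ̂, A = 2σ̂–3σ̂, * = beyond 3σ̂; sign = side of CL): 1:+C, 2:+C, 3:+B, 4:+B, 5:+C, 6:+B, 7:+B, 8:+B, 9:-C, 10:-C, 11:-C, 12:+B, 13:+C, 14:-C, 15:-B
Rule 3 (four of five consecutive points beyond the same 1σ limit) is satisfied at point 7.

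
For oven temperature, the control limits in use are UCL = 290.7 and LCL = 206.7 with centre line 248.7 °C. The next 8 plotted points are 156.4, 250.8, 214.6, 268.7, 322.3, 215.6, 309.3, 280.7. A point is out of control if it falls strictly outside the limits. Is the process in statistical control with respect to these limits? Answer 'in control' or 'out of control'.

Compare each point to [206.7, 290.7]: sample 1 = 156.4 < LCL; sample 5 = 322.3 > UCL; sample 7 = 309.3 > UCL.

out of control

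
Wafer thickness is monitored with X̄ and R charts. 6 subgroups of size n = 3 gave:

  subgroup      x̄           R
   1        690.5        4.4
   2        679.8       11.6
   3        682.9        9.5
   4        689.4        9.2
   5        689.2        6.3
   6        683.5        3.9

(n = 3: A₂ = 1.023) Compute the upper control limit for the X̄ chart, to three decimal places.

693.539

X̄̄ = (690.5 + 679.8 + 682.9 + 689.4 + 689.2 + 683.5) / 6 = 4115.3000 / 6 = 685.8833
R̄ = (4.4 + 11.6 + 9.5 + 9.2 + 6.3 + 3.9) / 6 = 44.9000 / 6 = 7.4833
UCL = X̄̄ + A₂·R̄ = 685.8833 + 1.023 × 7.4833 = 693.5388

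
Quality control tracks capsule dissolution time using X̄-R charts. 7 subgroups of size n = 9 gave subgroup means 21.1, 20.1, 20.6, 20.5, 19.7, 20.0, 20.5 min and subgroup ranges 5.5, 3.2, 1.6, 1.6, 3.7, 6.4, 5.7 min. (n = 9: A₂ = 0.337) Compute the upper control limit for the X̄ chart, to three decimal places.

21.691

X̄̄ = (21.1 + 20.1 + 20.6 + 20.5 + 19.7 + 20.0 + 20.5) / 7 = 142.5000 / 7 = 20.3571
R̄ = (5.5 + 3.2 + 1.6 + 1.6 + 3.7 + 6.4 + 5.7) / 7 = 27.7000 / 7 = 3.9571
UCL = X̄̄ + A₂·R̄ = 20.3571 + 0.337 × 3.9571 = 21.6907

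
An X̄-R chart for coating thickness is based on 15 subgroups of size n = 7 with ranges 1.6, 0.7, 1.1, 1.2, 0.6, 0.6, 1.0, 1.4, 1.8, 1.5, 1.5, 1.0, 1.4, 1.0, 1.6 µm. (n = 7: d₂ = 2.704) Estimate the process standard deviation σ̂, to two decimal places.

0.44

R̄ = (1.6 + 0.7 + 1.1 + 1.2 + 0.6 + 0.6 + 1.0 + 1.4 + 1.8 + 1.5 + 1.5 + 1.0 + 1.4 + 1.0 + 1.6) / 15 = 1.2000
σ̂ = R̄ / d₂ = 1.2000 / 2.704 = 0.4438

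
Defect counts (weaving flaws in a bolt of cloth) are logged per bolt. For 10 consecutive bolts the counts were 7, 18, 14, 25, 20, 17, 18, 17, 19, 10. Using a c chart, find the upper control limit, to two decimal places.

c̄ = (7 + 18 + 14 + 25 + 20 + 17 + 18 + 17 + 19 + 10) / 10 = 165 / 10 = 16.5000
UCL = c̄ + 3√c̄ = 16.5000 + 3 × √16.5000 = 16.5000 + 3 × 4.0620 = 28.6861

28.69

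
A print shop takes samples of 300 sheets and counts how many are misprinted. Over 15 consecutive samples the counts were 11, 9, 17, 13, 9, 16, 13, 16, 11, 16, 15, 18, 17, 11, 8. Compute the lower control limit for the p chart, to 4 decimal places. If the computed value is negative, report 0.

p̄ = Σdᵢ / (k·n) = 200 / (15 × 300) = 0.04444
LCL = p̄ − 3·√(p̄(1−p̄)/n) = 0.04444 − 3 × 0.01190 = 0.00875

0.0088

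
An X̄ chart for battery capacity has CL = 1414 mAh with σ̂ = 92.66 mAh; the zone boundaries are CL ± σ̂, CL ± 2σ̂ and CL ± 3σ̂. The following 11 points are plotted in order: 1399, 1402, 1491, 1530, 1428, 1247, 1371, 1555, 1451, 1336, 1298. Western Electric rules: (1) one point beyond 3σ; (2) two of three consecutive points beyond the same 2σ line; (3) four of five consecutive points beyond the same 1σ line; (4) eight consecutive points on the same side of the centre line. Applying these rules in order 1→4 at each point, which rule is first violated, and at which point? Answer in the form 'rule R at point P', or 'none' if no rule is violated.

Zone of each point (C = within 1σ̂, B = 1σ̂–2σ̂, A = 2σ̂–3σ̂, * = beyond 3σ̂; sign = side of CL): 1:-C, 2:-C, 3:+C, 4:+B, 5:+C, 6:-B, 7:-C, 8:+B, 9:+C, 10:-C, 11:-B
No rule fires across all 11 points.

none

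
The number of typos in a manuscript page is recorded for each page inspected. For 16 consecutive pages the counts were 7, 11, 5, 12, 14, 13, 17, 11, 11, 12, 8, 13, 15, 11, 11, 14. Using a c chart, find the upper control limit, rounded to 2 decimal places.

c̄ = (7 + 11 + 5 + 12 + 14 + 13 + 17 + 11 + 11 + 12 + 8 + 13 + 15 + 11 + 11 + 14) / 16 = 185 / 16 = 11.5625
UCL = c̄ + 3√c̄ = 11.5625 + 3 × √11.5625 = 11.5625 + 3 × 3.4004 = 21.7636

21.76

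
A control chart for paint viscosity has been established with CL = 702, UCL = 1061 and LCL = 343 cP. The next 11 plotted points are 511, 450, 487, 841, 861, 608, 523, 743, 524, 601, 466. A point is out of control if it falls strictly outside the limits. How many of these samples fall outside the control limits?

All 11 points lie within [343, 1061].

0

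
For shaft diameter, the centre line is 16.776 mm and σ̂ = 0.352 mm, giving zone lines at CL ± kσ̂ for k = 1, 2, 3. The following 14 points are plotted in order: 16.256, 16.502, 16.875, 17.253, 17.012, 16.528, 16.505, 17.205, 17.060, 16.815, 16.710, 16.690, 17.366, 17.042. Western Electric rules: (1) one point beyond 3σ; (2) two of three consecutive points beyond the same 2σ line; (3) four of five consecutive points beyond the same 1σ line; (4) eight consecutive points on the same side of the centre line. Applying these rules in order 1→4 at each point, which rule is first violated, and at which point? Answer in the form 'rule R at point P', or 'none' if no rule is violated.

Zone of each point (C = within 1σ̂, B = 1σ̂–2σ̂, A = 2σ̂–3σ̂, * = beyond 3σ̂; sign = side of CL): 1:-B, 2:-C, 3:+C, 4:+B, 5:+C, 6:-C, 7:-C, 8:+B, 9:+C, 10:+C, 11:-C, 12:-C, 13:+B, 14:+C
No rule fires across all 14 points.

none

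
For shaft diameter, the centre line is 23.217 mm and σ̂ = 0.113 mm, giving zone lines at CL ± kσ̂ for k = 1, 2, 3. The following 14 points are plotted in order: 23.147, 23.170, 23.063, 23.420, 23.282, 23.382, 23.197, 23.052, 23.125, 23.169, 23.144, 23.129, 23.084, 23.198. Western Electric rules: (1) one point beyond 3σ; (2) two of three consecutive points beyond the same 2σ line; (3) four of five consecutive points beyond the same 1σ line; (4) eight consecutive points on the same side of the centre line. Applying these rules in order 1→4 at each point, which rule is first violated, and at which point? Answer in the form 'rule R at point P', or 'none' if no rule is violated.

Zone of each point (C = within 1σ̂, B = 1σ̂–2σ̂, A = 2σ̂–3σ̂, * = beyond 3σ̂; sign = side of CL): 1:-C, 2:-C, 3:-B, 4:+B, 5:+C, 6:+B, 7:-C, 8:-B, 9:-C, 10:-C, 11:-C, 12:-C, 13:-B, 14:-C
Rule 4 (eight consecutive points on the same side of the centre line) is satisfied at point 14.

rule 4 at point 14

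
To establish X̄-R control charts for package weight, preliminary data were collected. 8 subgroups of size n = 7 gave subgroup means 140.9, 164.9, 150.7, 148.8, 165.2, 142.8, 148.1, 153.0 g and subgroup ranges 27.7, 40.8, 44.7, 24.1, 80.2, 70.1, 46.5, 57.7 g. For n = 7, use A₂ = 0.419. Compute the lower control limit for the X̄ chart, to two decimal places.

131.28

X̄̄ = (140.9 + 164.9 + 150.7 + 148.8 + 165.2 + 142.8 + 148.1 + 153.0) / 8 = 1214.4000 / 8 = 151.8000
R̄ = (27.7 + 40.8 + 44.7 + 24.1 + 80.2 + 70.1 + 46.5 + 57.7) / 8 = 391.8000 / 8 = 48.9750
LCL = X̄̄ − A₂·R̄ = 151.8000 − 0.419 × 48.9750 = 131.2795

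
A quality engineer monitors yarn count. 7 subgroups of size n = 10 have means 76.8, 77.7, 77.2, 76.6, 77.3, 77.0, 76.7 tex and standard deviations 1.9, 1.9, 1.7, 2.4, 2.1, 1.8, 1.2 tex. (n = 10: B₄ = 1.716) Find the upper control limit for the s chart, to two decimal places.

s̄ = (1.9 + 1.9 + 1.7 + 2.4 + 2.1 + 1.8 + 1.2) / 7 = 1.8571
UCL_s = B₄·s̄ = 1.716 × 1.8571 = 3.1869

3.19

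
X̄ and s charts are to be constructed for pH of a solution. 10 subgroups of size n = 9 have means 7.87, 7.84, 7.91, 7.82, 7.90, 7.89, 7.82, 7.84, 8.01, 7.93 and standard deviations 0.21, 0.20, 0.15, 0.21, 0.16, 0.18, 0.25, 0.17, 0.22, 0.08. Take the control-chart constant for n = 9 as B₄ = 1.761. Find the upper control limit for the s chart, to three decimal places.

0.322

s̄ = (0.21 + 0.20 + 0.15 + 0.21 + 0.16 + 0.18 + 0.25 + 0.17 + 0.22 + 0.08) / 10 = 0.1830
UCL_s = B₄·s̄ = 1.761 × 0.1830 = 0.3223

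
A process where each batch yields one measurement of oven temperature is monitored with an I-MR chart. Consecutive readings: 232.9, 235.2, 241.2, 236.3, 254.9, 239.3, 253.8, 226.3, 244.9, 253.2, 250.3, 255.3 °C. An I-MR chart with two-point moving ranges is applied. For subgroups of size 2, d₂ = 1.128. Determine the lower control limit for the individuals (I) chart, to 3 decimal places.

X̄ = (232.9 + 235.2 + 241.2 + 236.3 + 254.9 + 239.3 + 253.8 + 226.3 + 244.9 + 253.2 + 250.3 + 255.3) / 12 = 243.6333
Moving ranges: 2.3, 6.0, 4.9, 18.6, 15.6, 14.5, 27.5, 18.6, 8.3, 2.9, 5.0; M̄R̄ = 124.2000 / 11 = 11.2909
LCL = X̄ − 3·M̄R̄/d₂ = 243.6333 − 3 × 11.2909 / 1.128 = 213.6043

213.604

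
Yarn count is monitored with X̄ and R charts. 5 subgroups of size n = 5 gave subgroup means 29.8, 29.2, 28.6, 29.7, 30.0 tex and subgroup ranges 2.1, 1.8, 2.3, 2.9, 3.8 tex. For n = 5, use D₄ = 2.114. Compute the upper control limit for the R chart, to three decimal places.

R̄ = (2.1 + 1.8 + 2.3 + 2.9 + 3.8) / 5 = 12.9000 / 5 = 2.5800
UCL_R = D₄·R̄ = 2.114 × 2.5800 = 5.4541

5.454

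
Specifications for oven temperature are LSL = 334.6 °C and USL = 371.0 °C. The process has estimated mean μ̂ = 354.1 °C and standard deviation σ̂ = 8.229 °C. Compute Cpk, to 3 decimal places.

0.685

Cpu = (USL − μ̂) / (3σ̂) = (371.0 − 354.1) / (3 × 8.229) = 0.6846; Cpl = (μ̂ − LSL) / (3σ̂) = (354.1 − 334.6) / (3 × 8.229) = 0.7899; Cpk = min(Cpu, Cpl) = 0.6846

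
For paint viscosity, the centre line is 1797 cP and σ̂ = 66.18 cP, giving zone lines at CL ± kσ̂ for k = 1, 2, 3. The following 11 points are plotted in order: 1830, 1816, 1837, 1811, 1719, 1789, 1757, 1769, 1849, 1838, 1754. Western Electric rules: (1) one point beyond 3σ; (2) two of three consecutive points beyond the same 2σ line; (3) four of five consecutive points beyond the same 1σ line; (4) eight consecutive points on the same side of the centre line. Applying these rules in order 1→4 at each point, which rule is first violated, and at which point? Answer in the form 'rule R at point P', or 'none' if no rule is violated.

Zone of each point (C = within 1σ̂, B = 1σ̂–2σ̂, A = 2σ̂–3σ̂, * = beyond 3σ̂; sign = side of CL): 1:+C, 2:+C, 3:+C, 4:+C, 5:-B, 6:-C, 7:-C, 8:-C, 9:+C, 10:+C, 11:-C
No rule fires across all 11 points.

none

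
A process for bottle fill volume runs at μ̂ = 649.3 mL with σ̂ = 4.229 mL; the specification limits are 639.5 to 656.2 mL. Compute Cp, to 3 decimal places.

0.658

Cp = (USL − LSL) / (6σ̂) = (656.2 − 639.5) / (6 × 4.229) = 16.7000 / 25.3740 = 0.6582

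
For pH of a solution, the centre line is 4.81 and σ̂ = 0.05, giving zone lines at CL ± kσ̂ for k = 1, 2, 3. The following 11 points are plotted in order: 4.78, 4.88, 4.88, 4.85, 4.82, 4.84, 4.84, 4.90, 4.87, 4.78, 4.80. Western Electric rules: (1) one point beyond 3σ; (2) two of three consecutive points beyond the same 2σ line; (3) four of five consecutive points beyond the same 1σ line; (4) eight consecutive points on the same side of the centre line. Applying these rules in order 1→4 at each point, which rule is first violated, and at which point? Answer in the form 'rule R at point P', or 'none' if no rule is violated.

rule 4 at point 9

Zone of each point (C = within 1σ̂, B = 1σ̂–2σ̂, A = 2σ̂–3σ̂, * = beyond 3σ̂; sign = side of CL): 1:-C, 2:+B, 3:+B, 4:+C, 5:+C, 6:+C, 7:+C, 8:+B, 9:+B, 10:-C, 11:-C
Rule 4 (eight consecutive points on the same side of the centre line) is satisfied at point 9.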